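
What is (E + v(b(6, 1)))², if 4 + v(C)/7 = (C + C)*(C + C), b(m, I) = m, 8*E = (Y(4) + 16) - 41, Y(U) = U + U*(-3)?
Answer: 60949249/64 ≈ 9.5233e+5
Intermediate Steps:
Y(U) = -2*U (Y(U) = U - 3*U = -2*U)
E = -33/8 (E = ((-2*4 + 16) - 41)/8 = ((-8 + 16) - 41)/8 = (8 - 41)/8 = (⅛)*(-33) = -33/8 ≈ -4.1250)
v(C) = -28 + 28*C² (v(C) = -28 + 7*((C + C)*(C + C)) = -28 + 7*((2*C)*(2*C)) = -28 + 7*(4*C²) = -28 + 28*C²)
(E + v(b(6, 1)))² = (-33/8 + (-28 + 28*6²))² = (-33/8 + (-28 + 28*36))² = (-33/8 + (-28 + 1008))² = (-33/8 + 980)² = (7807/8)² = 60949249/64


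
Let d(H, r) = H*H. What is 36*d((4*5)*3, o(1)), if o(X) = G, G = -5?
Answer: 129600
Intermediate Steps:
o(X) = -5
d(H, r) = H**2
36*d((4*5)*3, o(1)) = 36*((4*5)*3)**2 = 36*(20*3)**2 = 36*60**2 = 36*3600 = 129600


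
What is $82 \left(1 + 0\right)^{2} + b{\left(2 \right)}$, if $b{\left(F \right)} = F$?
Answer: $84$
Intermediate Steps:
$82 \left(1 + 0\right)^{2} + b{\left(2 \right)} = 82 \left(1 + 0\right)^{2} + 2 = 82 \cdot 1^{2} + 2 = 82 \cdot 1 + 2 = 82 + 2 = 84$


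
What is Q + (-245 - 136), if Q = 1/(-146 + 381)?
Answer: -89534/235 ≈ -381.00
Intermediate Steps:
Q = 1/235 ≈ 0.0042553
Q + (-245 - 136) = 1/235 + (-245 - 136) = 1/235 - 381 = -89534/235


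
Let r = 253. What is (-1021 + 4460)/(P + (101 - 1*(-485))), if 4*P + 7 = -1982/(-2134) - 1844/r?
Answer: 168792998/28598121 ≈ 5.9022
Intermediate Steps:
P = -163931/49082 (P = -7/4 + (-1982/(-2134) - 1844/253)/4 = -7/4 + (-1982*(-1/2134) - 1844*1/253)/4 = -7/4 + (991/1067 - 1844/253)/4 = -7/4 + (¼)*(-156075/24541) = -7/4 - 156075/98164 = -163931/49082 ≈ -3.3399)
(-1021 + 4460)/(P + (101 - 1*(-485))) = (-1021 + 4460)/(-163931/49082 + (101 - 1*(-485))) = 3439/(-163931/49082 + (101 + 485)) = 3439/(-163931/49082 + 586) = 3439/(28598121/49082) = 3439*(49082/28598121) = 168792998/28598121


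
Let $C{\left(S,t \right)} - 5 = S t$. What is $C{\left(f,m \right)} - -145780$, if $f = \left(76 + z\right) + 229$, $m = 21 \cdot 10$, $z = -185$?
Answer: $170985$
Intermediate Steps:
$m = 210$
$f = 120$ ($f = \left(76 - 185\right) + 229 = -109 + 229 = 120$)
$C{\left(S,t \right)} = 5 + S t$
$C{\left(f,m \right)} - -145780 = \left(5 + 120 \cdot 210\right) - -145780 = \left(5 + 25200\right) + 145780 = 25205 + 145780 = 170985$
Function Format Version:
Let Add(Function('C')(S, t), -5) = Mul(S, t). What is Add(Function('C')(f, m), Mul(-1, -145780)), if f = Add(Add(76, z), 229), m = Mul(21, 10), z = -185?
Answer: 170985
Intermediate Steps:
m = 210
f = 120 (f = Add(Add(76, -185), 229) = Add(-109, 229) = 120)
Function('C')(S, t) = Add(5, Mul(S, t))
Add(Function('C')(f, m), Mul(-1, -145780)) = Add(Add(5, Mul(120, 210)), Mul(-1, -145780)) = Add(Add(5, 25200), 145780) = Add(25205, 145780) = 170985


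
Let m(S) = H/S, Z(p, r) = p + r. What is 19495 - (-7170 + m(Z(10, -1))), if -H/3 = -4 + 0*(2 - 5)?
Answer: 79991/3 ≈ 26664.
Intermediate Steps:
H = 12 (H = -3*(-4 + 0*(2 - 5)) = -3*(-4 + 0*(-3)) = -3*(-4 + 0) = -3*(-4) = 12)
m(S) = 12/S
19495 - (-7170 + m(Z(10, -1))) = 19495 - (-7170 + 12/(10 - 1)) = 19495 - (-7170 + 12/9) = 19495 - (-7170 + 12*(⅑)) = 19495 - (-7170 + 4/3) = 19495 - 1*(-21506/3) = 19495 + 21506/3 = 79991/3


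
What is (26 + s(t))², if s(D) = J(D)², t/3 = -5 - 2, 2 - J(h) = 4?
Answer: 900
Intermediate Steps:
J(h) = -2 (J(h) = 2 - 1*4 = 2 - 4 = -2)
t = -21 (t = 3*(-5 - 2) = 3*(-7) = -21)
s(D) = 4 (s(D) = (-2)² = 4)
(26 + s(t))² = (26 + 4)² = 30² = 900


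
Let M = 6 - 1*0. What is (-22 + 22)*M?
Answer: 0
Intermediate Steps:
M = 6 (M = 6 + 0 = 6)
(-22 + 22)*M = (-22 + 22)*6 = 0*6 = 0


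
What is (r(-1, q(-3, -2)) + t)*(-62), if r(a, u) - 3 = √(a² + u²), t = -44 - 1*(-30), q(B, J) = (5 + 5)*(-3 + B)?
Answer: 682 - 62*√3601 ≈ -3038.5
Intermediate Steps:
q(B, J) = -30 + 10*B (q(B, J) = 10*(-3 + B) = -30 + 10*B)
t = -14 (t = -44 + 30 = -14)
r(a, u) = 3 + √(a² + u²)
(r(-1, q(-3, -2)) + t)*(-62) = ((3 + √((-1)² + (-30 + 10*(-3))²)) - 14)*(-62) = ((3 + √(1 + (-30 - 30)²)) - 14)*(-62) = ((3 + √(1 + (-60)²)) - 14)*(-62) = ((3 + √(1 + 3600)) - 14)*(-62) = ((3 + √3601) - 14)*(-62) = (-11 + √3601)*(-62) = 682 - 62*√3601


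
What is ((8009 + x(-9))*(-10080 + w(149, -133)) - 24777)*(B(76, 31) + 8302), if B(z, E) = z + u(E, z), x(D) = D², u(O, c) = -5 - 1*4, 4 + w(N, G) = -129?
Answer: -691680668443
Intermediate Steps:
w(N, G) = -133 (w(N, G) = -4 - 129 = -133)
u(O, c) = -9 (u(O, c) = -5 - 4 = -9)
B(z, E) = -9 + z (B(z, E) = z - 9 = -9 + z)
((8009 + x(-9))*(-10080 + w(149, -133)) - 24777)*(B(76, 31) + 8302) = ((8009 + (-9)²)*(-10080 - 133) - 24777)*((-9 + 76) + 8302) = ((8009 + 81)*(-10213) - 24777)*(67 + 8302) = (8090*(-10213) - 24777)*8369 = (-82623170 - 24777)*8369 = -82647947*8369 = -691680668443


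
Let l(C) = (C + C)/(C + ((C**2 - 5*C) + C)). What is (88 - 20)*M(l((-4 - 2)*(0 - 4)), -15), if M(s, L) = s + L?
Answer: -21284/21 ≈ -1013.5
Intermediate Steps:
l(C) = 2*C/(C**2 - 3*C) (l(C) = (2*C)/(C + (C**2 - 4*C)) = (2*C)/(C**2 - 3*C) = 2*C/(C**2 - 3*C))
M(s, L) = L + s
(88 - 20)*M(l((-4 - 2)*(0 - 4)), -15) = (88 - 20)*(-15 + 2/(-3 + (-4 - 2)*(0 - 4))) = 68*(-15 + 2/(-3 - 6*(-4))) = 68*(-15 + 2/(-3 + 24)) = 68*(-15 + 2/21) = 68*(-313/21) = -21284/21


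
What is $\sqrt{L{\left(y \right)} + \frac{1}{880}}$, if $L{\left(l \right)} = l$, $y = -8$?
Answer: $\frac{i \sqrt{387145}}{220} \approx 2.8282 i$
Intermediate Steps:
$\sqrt{L{\left(y \right)} + \frac{1}{880}} = \sqrt{-8 + \frac{1}{880}} = \sqrt{- \frac{7039}{880}} = \frac{i \sqrt{387145}}{220}$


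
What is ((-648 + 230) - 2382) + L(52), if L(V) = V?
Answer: -2748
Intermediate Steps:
((-648 + 230) - 2382) + L(52) = ((-648 + 230) - 2382) + 52 = (-418 - 2382) + 52 = -2800 + 52 = -2748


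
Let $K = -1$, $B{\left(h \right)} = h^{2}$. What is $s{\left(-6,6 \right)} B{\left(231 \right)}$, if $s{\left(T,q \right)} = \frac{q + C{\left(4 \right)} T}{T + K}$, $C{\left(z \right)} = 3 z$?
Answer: $503118$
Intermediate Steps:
$s{\left(T,q \right)} = \frac{q + 12 T}{-1 + T}$ ($s{\left(T,q \right)} = \frac{q + 3 \cdot 4 T}{T - 1} = \frac{q + 12 T}{-1 + T}$)
$s{\left(-6,6 \right)} B{\left(231 \right)} = \frac{6 + 12 \left(-6\right)}{-1 - 6} \cdot 231^{2} = \frac{6 - 72}{-7} \cdot 53361 = \left(- \frac{1}{7}\right) \left(-66\right) 53361 = \frac{66}{7} \cdot 53361 = 503118$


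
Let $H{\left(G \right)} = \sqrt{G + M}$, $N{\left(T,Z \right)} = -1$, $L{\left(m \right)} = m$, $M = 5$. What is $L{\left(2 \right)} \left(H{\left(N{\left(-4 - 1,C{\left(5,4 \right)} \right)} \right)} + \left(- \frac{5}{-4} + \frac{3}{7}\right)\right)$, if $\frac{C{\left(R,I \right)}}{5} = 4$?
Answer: $\frac{103}{14} \approx 7.3571$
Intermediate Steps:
$C{\left(R,I \right)} = 20$ ($C{\left(R,I \right)} = 5 \cdot 4 = 20$)
$H{\left(G \right)} = \sqrt{5 + G}$ ($H{\left(G \right)} = \sqrt{G + 5} = \sqrt{5 + G}$)
$L{\left(2 \right)} \left(H{\left(N{\left(-4 - 1,C{\left(5,4 \right)} \right)} \right)} + \left(- \frac{5}{-4} + \frac{3}{7}\right)\right) = 2 \left(\sqrt{5 - 1} + \left(- \frac{5}{-4} + \frac{3}{7}\right)\right) = 2 \left(\sqrt{4} + \left(\left(-5\right) \left(- \frac{1}{4}\right) + 3 \cdot \frac{1}{7}\right)\right) = 2 \left(2 + \left(\frac{5}{4} + \frac{3}{7}\right)\right) = 2 \left(2 + \frac{47}{28}\right) = 2 \cdot \frac{103}{28} = \frac{103}{14}$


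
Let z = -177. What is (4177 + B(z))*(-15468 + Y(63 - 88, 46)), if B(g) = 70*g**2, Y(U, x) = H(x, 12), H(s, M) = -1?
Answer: -33988595083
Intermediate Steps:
Y(U, x) = -1
(4177 + B(z))*(-15468 + Y(63 - 88, 46)) = (4177 + 70*(-177)**2)*(-15468 - 1) = (4177 + 70*31329)*(-15469) = (4177 + 2193030)*(-15469) = 2197207*(-15469) = -33988595083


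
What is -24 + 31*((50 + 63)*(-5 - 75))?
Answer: -280264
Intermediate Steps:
-24 + 31*((50 + 63)*(-5 - 75)) = -24 + 31*(113*(-80)) = -24 + 31*(-9040) = -24 - 280240 = -280264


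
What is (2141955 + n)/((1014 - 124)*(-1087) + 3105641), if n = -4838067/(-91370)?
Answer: 7248713571/7235864410 ≈ 1.0018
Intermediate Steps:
n = 4838067/91370 (n = -4838067*(-1/91370) = 4838067/91370 ≈ 52.950)
(2141955 + n)/((1014 - 124)*(-1087) + 3105641) = (2141955 + 4838067/91370)/((1014 - 124)*(-1087) + 3105641) = 195715266417/(91370*(890*(-1087) + 3105641)) = 195715266417/(91370*(-967430 + 3105641)) = (195715266417/91370)/2138211 = (195715266417/91370)*(1/2138211) = 7248713571/7235864410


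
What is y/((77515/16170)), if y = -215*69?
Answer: -47976390/15503 ≈ -3094.7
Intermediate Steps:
y = -14835
y/((77515/16170)) = -14835/(77515/16170) = -14835/(77515*(1/16170)) = -14835/15503/3234 = -14835*3234/15503 = -47976390/15503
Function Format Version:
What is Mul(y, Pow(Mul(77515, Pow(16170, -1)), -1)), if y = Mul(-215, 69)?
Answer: Rational(-47976390, 15503) ≈ -3094.7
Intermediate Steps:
y = -14835
Mul(y, Pow(Mul(77515, Pow(16170, -1)), -1)) = Mul(-14835, Pow(Mul(77515, Pow(16170, -1)), -1)) = Mul(-14835, Pow(Mul(77515, Rational(1, 16170)), -1)) = Mul(-14835, Pow(Rational(15503, 3234), -1)) = Mul(-14835, Rational(3234, 15503)) = Rational(-47976390, 15503)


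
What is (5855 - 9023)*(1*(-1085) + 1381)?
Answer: -937728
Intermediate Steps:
(5855 - 9023)*(1*(-1085) + 1381) = -3168*(-1085 + 1381) = -3168*296 = -937728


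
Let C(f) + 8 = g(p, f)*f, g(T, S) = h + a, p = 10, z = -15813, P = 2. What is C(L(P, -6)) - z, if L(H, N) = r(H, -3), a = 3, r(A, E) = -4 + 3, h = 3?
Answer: 15799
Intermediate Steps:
r(A, E) = -1
L(H, N) = -1
g(T, S) = 6 (g(T, S) = 3 + 3 = 6)
C(f) = -8 + 6*f
C(L(P, -6)) - z = (-8 + 6*(-1)) - 1*(-15813) = (-8 - 6) + 15813 = -14 + 15813 = 15799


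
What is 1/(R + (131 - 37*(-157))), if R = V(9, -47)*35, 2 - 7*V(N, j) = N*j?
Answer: 1/8065 ≈ 0.00012399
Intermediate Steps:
V(N, j) = 2/7 - N*j/7
R = 2125 (R = (2/7 - ⅐*9*(-47))*35 = (2/7 + 423/7)*35 = (425/7)*35 = 2125)
1/(R + (131 - 37*(-157))) = 1/(2125 + (131 - 37*(-157))) = 1/(2125 + (131 + 5809)) = 1/(2125 + 5940) = 1/8065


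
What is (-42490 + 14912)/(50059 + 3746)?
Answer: -27578/53805 ≈ -0.51255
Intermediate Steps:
(-42490 + 14912)/(50059 + 3746) = -27578/53805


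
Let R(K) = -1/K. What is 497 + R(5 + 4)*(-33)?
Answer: 1502/3 ≈ 500.67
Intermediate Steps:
497 + R(5 + 4)*(-33) = 497 - 1/(5 + 4)*(-33) = 497 - 1/9*(-33) = 497 - 1*⅑*(-33) = 497 - ⅑*(-33) = 497 + 11/3 = 1502/3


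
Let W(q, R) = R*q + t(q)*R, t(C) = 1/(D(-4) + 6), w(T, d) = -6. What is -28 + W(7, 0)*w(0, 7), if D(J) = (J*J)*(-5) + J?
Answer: -28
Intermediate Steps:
D(J) = J - 5*J² (D(J) = J²*(-5) + J = -5*J² + J = J - 5*J²)
t(C) = -1/78 (t(C) = 1/(-4*(1 - 5*(-4)) + 6) = 1/(-4*(1 + 20) + 6) = 1/(-4*21 + 6) = 1/(-84 + 6) = 1/(-78) = -1/78)
W(q, R) = -R/78 + R*q (W(q, R) = R*q - R/78 = -R/78 + R*q)
-28 + W(7, 0)*w(0, 7) = -28 + (0*(-1/78 + 7))*(-6) = -28 + (0*(545/78))*(-6) = -28 + 0*(-6) = -28 + 0 = -28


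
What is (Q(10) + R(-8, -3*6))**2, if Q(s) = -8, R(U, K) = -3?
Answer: 121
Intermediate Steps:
(Q(10) + R(-8, -3*6))**2 = (-8 - 3)**2 = (-11)**2 = 121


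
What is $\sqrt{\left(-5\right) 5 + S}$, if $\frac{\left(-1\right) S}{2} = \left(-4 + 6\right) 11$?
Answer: $i \sqrt{69} \approx 8.3066 i$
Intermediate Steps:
$S = -44$ ($S = - 2 \left(-4 + 6\right) 11 = - 2 \cdot 2 \cdot 11 = \left(-2\right) 22 = -44$)
$\sqrt{\left(-5\right) 5 + S} = \sqrt{\left(-5\right) 5 - 44} = \sqrt{-25 - 44} = \sqrt{-69} = i \sqrt{69}$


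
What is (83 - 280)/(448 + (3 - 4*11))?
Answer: -197/407 ≈ -0.48403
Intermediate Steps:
(83 - 280)/(448 + (3 - 4*11)) = -197/(448 + (3 - 44)) = -197/(448 - 41) = -197/407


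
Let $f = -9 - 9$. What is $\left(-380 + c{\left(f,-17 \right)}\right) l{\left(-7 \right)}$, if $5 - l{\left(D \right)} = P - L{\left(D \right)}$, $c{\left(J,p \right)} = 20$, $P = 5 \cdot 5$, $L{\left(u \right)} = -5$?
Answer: $9000$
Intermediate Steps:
$f = -18$
$P = 25$
$l{\left(D \right)} = -25$ ($l{\left(D \right)} = 5 - \left(25 - -5\right) = 5 - \left(25 + 5\right) = 5 - 30 = -25$)
$\left(-380 + c{\left(f,-17 \right)}\right) l{\left(-7 \right)} = \left(-380 + 20\right) \left(-25\right) = \left(-360\right) \left(-25\right) = 9000$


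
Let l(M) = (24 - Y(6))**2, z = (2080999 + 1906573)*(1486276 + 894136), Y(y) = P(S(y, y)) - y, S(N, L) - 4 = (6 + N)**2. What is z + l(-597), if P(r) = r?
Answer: 9492064253588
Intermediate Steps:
S(N, L) = 4 + (6 + N)**2
Y(y) = 4 + (6 + y)**2 - y (Y(y) = (4 + (6 + y)**2) - y = 4 + (6 + y)**2 - y)
z = 9492064239664 (z = 3987572*2380412 = 9492064239664)
l(M) = 13924 (l(M) = (24 - (4 + (6 + 6)**2 - 1*6))**2 = (24 - (4 + 12**2 - 6))**2 = (24 - (4 + 144 - 6))**2 = (24 - 1*142)**2 = (24 - 142)**2 = (-118)**2 = 13924)
z + l(-597) = 9492064239664 + 13924 = 9492064253588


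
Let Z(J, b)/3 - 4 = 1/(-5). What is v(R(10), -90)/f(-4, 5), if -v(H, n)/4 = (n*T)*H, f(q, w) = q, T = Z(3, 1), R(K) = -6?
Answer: 6156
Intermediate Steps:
Z(J, b) = 57/5 (Z(J, b) = 12 + 3/(-5) = 12 + 3*(-1/5) = 12 - 3/5 = 57/5)
T = 57/5 ≈ 11.400
v(H, n) = -228*H*n/5 (v(H, n) = -4*n*(57/5)*H = -4*57*n/5*H = -228*H*n/5)
v(R(10), -90)/f(-4, 5) = -228/5*(-6)*(-90)/(-4) = -24624*(-1/4) = 6156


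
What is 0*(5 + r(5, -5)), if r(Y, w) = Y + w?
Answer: 0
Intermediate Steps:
0*(5 + r(5, -5)) = 0*(5 + (5 - 5)) = 0*(5 + 0) = 0*5 = 0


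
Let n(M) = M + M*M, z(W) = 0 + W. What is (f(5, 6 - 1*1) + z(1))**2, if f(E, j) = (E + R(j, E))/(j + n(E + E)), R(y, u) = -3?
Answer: 13689/13225 ≈ 1.0351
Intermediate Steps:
z(W) = W
n(M) = M + M**2
f(E, j) = (-3 + E)/(j + 2*E*(1 + 2*E)) (f(E, j) = (E - 3)/(j + (E + E)*(1 + (E + E))) = (-3 + E)/(j + (2*E)*(1 + 2*E)) = (-3 + E)/(j + 2*E*(1 + 2*E)))
(f(5, 6 - 1*1) + z(1))**2 = ((-3 + 5)/((6 - 1*1) + 2*5*(1 + 2*5)) + 1)**2 = (2/((6 - 1) + 2*5*(1 + 10)) + 1)**2 = (2/(5 + 2*5*11) + 1)**2 = (2/(5 + 110) + 1)**2 = (2/115 + 1)**2 = (117/115)**2 = 13689/13225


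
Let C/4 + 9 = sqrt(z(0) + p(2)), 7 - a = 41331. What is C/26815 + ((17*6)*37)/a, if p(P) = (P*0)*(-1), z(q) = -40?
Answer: -51343737/554051530 + 8*I*sqrt(10)/26815 ≈ -0.09267 + 0.00094344*I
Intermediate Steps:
a = -41324 (a = 7 - 1*41331 = 7 - 41331 = -41324)
p(P) = 0 (p(P) = 0*(-1) = 0)
C = -36 + 8*I*sqrt(10) (C = -36 + 4*sqrt(-40 + 0) = -36 + 4*sqrt(-40) = -36 + 4*(2*I*sqrt(10)) = -36 + 8*I*sqrt(10) ≈ -36.0 + 25.298*I)
C/26815 + ((17*6)*37)/a = (-36 + 8*I*sqrt(10))/26815 + ((17*6)*37)/(-41324) = (-36 + 8*I*sqrt(10))*(1/26815) + (102*37)*(-1/41324) = (-36/26815 + 8*I*sqrt(10)/26815) + 3774*(-1/41324) = (-36/26815 + 8*I*sqrt(10)/26815) - 1887/20662 = -51343737/554051530 + 8*I*sqrt(10)/26815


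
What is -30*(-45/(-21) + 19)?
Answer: -4440/7 ≈ -634.29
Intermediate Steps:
-30*(-45/(-21) + 19) = -30*(-45*(-1/21) + 19) = -30*(15/7 + 19) = -30*148/7 = -4440/7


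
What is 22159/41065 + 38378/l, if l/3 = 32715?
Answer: 150031505/161212977 ≈ 0.93064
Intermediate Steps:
l = 98145 (l = 3*32715 = 98145)
22159/41065 + 38378/l = 22159/41065 + 38378/98145 = 150031505/161212977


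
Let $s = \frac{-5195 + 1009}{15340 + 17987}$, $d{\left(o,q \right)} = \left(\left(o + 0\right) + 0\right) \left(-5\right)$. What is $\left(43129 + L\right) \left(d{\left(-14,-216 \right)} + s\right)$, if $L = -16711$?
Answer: $\frac{127369984}{69} \approx 1.8459 \cdot 10^{6}$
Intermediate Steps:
$d{\left(o,q \right)} = - 5 o$ ($d{\left(o,q \right)} = \left(o + 0\right) \left(-5\right) = o \left(-5\right) = - 5 o$)
$s = - \frac{26}{207}$ ($s = - \frac{4186}{33327} = \left(-4186\right) \frac{1}{33327} = - \frac{26}{207} \approx -0.1256$)
$\left(43129 + L\right) \left(d{\left(-14,-216 \right)} + s\right) = \left(43129 - 16711\right) \left(\left(-5\right) \left(-14\right) - \frac{26}{207}\right) = 26418 \left(70 - \frac{26}{207}\right) = 26418 \cdot \frac{14464}{207} = \frac{127369984}{69}$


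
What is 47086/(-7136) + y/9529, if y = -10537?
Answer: -261937263/33999472 ≈ -7.7042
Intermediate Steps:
47086/(-7136) + y/9529 = 47086/(-7136) - 10537/9529 = 47086*(-1/7136) - 10537*1/9529 = -23543/3568 - 10537/9529 = -261937263/33999472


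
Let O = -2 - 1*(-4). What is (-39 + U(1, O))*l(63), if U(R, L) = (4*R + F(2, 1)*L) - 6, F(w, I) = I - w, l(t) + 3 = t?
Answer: -2580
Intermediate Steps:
l(t) = -3 + t
O = 2 (O = -2 + 4 = 2)
U(R, L) = -6 - L + 4*R (U(R, L) = (4*R + (1 - 1*2)*L) - 6 = (4*R + (1 - 2)*L) - 6 = (4*R - L) - 6 = (-L + 4*R) - 6 = -6 - L + 4*R)
(-39 + U(1, O))*l(63) = (-39 + (-6 - 1*2 + 4*1))*(-3 + 63) = (-39 + (-6 - 2 + 4))*60 = (-39 - 4)*60 = -43*60 = -2580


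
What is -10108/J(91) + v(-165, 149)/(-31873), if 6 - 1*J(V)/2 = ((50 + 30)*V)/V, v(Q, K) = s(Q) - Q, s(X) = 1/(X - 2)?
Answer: 13449673359/196943267 ≈ 68.292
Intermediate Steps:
s(X) = 1/(-2 + X)
v(Q, K) = 1/(-2 + Q) - Q
J(V) = -148 (J(V) = 12 - 2*(50 + 30)*V/V = 12 - 2*80*V/V = 12 - 2*80 = 12 - 160 = -148)
-10108/J(91) + v(-165, 149)/(-31873) = -10108/(-148) + ((1 - 1*(-165)*(-2 - 165))/(-2 - 165))/(-31873) = -10108*(-1/148) + ((1 - 1*(-165)*(-167))/(-167))*(-1/31873) = 2527/37 - (1 - 27555)/167*(-1/31873) = 2527/37 - 1/167*(-27554)*(-1/31873) = 2527/37 + (27554/167)*(-1/31873) = 2527/37 - 27554/5322791 = 13449673359/196943267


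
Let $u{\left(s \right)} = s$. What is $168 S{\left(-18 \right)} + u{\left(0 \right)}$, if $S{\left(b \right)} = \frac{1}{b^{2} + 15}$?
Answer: $\frac{56}{113} \approx 0.49558$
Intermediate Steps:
$S{\left(b \right)} = \frac{1}{15 + b^{2}}$
$168 S{\left(-18 \right)} + u{\left(0 \right)} = \frac{168}{15 + \left(-18\right)^{2}} + 0 = \frac{168}{15 + 324} + 0 = \frac{168}{339} + 0 = 168 \cdot \frac{1}{339} + 0 = \frac{56}{113} + 0 = \frac{56}{113}$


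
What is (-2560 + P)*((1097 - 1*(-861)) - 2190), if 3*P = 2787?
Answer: 378392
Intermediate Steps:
P = 929 (P = (⅓)*2787 = 929)
(-2560 + P)*((1097 - 1*(-861)) - 2190) = (-2560 + 929)*((1097 - 1*(-861)) - 2190) = -1631*((1097 + 861) - 2190) = -1631*(1958 - 2190) = -1631*(-232) = 378392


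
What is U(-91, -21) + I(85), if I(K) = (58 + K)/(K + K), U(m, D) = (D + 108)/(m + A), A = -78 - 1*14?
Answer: 3793/10370 ≈ 0.36577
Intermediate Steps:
A = -92 (A = -78 - 14 = -92)
U(m, D) = (108 + D)/(-92 + m) (U(m, D) = (D + 108)/(m - 92) = (108 + D)/(-92 + m))
I(K) = (58 + K)/(2*K) (I(K) = (58 + K)/((2*K)) = (58 + K)*(1/(2*K)) = (58 + K)/(2*K))
U(-91, -21) + I(85) = (108 - 21)/(-92 - 91) + (½)*(58 + 85)/85 = 87/(-183) + (½)*(1/85)*143 = -1/183*87 + 143/170 = -29/61 + 143/170 = 3793/10370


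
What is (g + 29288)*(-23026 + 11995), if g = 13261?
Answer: -469358019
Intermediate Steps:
(g + 29288)*(-23026 + 11995) = (13261 + 29288)*(-23026 + 11995) = 42549*(-11031) = -469358019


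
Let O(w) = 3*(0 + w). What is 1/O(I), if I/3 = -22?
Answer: -1/198 ≈ -0.0050505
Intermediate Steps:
I = -66 (I = 3*(-22) = -66)
O(w) = 3*w
1/O(I) = 1/(3*(-66)) = 1/(-198) = -1/198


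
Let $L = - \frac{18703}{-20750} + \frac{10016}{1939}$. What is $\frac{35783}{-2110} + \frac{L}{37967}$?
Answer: $- \frac{2733032857902369}{161159032708625} \approx -16.959$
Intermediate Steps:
$L = \frac{244097117}{40234250}$ ($L = \left(-18703\right) \left(- \frac{1}{20750}\right) + 10016 \cdot \frac{1}{1939} = \frac{18703}{20750} + \frac{10016}{1939} = \frac{244097117}{40234250} \approx 6.0669$)
$\frac{35783}{-2110} + \frac{L}{37967} = \frac{35783}{-2110} + \frac{244097117}{40234250 \cdot 37967} = 35783 \left(- \frac{1}{2110}\right) + \frac{244097117}{40234250} \cdot \frac{1}{37967} = - \frac{35783}{2110} + \frac{244097117}{1527573769750} = - \frac{2733032857902369}{161159032708625}$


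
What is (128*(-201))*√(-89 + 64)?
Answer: -128640*I ≈ -1.2864e+5*I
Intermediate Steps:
(128*(-201))*√(-89 + 64) = -128640*I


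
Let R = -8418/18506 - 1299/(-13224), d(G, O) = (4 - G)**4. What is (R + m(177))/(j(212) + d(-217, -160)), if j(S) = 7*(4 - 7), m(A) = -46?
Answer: -99513633/5120821504468960 ≈ -1.9433e-8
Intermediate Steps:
j(S) = -21 (j(S) = 7*(-3) = -21)
R = -765617/2146696 (R = -8418*1/18506 - 1299*(-1/13224) = -4209/9253 + 433/4408 = -765617/2146696 ≈ -0.35665)
(R + m(177))/(j(212) + d(-217, -160)) = (-765617/2146696 - 46)/(-21 + (-4 - 217)**4) = -99513633/(2146696*(-21 + (-221)**4)) = -99513633/(2146696*(-21 + 2385443281)) = -99513633/2146696/2385443260 = -99513633/2146696*1/2385443260 = -99513633/5120821504468960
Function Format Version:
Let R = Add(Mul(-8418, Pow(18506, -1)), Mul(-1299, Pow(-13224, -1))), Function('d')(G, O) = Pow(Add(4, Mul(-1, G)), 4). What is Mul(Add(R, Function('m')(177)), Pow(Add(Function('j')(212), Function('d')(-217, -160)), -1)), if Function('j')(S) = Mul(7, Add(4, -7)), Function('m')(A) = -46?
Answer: Rational(-99513633, 5120821504468960) ≈ -1.9433e-8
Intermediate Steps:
Function('j')(S) = -21 (Function('j')(S) = Mul(7, -3) = -21)
R = Rational(-765617, 2146696) (R = Add(Mul(-8418, Rational(1, 18506)), Mul(-1299, Rational(-1, 13224))) = Add(Rational(-4209, 9253), Rational(433, 4408)) = Rational(-765617, 2146696) ≈ -0.35665)
Mul(Add(R, Function('m')(177)), Pow(Add(Function('j')(212), Function('d')(-217, -160)), -1)) = Mul(Add(Rational(-765617, 2146696), -46), Pow(Add(-21, Pow(Add(-4, -217), 4)), -1)) = Mul(Rational(-99513633, 2146696), Pow(Add(-21, Pow(-221, 4)), -1)) = Mul(Rational(-99513633, 2146696), Pow(Add(-21, 2385443281), -1)) = Mul(Rational(-99513633, 2146696), Pow(2385443260, -1)) = Mul(Rational(-99513633, 2146696), Rational(1, 2385443260)) = Rational(-99513633, 5120821504468960)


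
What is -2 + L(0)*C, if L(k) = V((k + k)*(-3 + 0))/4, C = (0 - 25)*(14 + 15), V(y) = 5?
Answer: -3633/4 ≈ -908.25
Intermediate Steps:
C = -725 (C = -25*29 = -725)
L(k) = 5/4
-2 + L(0)*C = -2 + (5/4)*(-725) = -2 - 3625/4 = -3633/4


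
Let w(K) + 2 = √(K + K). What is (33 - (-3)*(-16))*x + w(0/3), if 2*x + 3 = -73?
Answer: 568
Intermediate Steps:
w(K) = -2 + √2*√K (w(K) = -2 + √(K + K) = -2 + √(2*K) = -2 + √2*√K)
x = -38 (x = -3/2 + (½)*(-73) = -3/2 - 73/2 = -38)
(33 - (-3)*(-16))*x + w(0/3) = (33 - (-3)*(-16))*(-38) + (-2 + √2*√(0/3)) = (33 - 1*48)*(-38) + (-2 + √2*√(0*(⅓))) = (33 - 48)*(-38) + (-2 + √2*√0) = -15*(-38) + (-2 + √2*0) = 570 + (-2 + 0) = 570 - 2 = 568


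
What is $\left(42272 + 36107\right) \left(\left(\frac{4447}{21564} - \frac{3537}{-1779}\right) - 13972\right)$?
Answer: $- \frac{14001484913468143}{12787452} \approx -1.0949 \cdot 10^{9}$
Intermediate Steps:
$\left(42272 + 36107\right) \left(\left(\frac{4447}{21564} - \frac{3537}{-1779}\right) - 13972\right) = 78379 \left(\left(4447 \cdot \frac{1}{21564} - - \frac{1179}{593}\right) - 13972\right) = 78379 \left(\left(\frac{4447}{21564} + \frac{1179}{593}\right) - 13972\right) = 78379 \left(\frac{28061027}{12787452} - 13972\right) = 78379 \left(- \frac{178638218317}{12787452}\right) = - \frac{14001484913468143}{12787452}$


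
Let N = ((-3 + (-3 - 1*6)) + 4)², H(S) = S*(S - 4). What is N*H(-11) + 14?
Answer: 10574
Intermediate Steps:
H(S) = S*(-4 + S)
N = 64 (N = ((-3 + (-3 - 6)) + 4)² = ((-3 - 9) + 4)² = (-12 + 4)² = (-8)² = 64)
N*H(-11) + 14 = 64*(-11*(-4 - 11)) + 14 = 64*(-11*(-15)) + 14 = 64*165 + 14 = 10560 + 14 = 10574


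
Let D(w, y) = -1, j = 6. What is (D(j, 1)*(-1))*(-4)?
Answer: -4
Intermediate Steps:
(D(j, 1)*(-1))*(-4) = -1*(-1)*(-4) = 1*(-4) = -4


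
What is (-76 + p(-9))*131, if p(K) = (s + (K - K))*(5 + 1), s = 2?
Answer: -8384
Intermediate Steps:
p(K) = 12 (p(K) = (2 + (K - K))*(5 + 1) = (2 + 0)*6 = 2*6 = 12)
(-76 + p(-9))*131 = (-76 + 12)*131 = -64*131 = -8384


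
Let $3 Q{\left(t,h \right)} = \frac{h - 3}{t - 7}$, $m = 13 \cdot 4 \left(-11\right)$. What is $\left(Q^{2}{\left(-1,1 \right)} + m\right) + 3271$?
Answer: $\frac{388657}{144} \approx 2699.0$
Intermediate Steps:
$m = -572$ ($m = 52 \left(-11\right) = -572$)
$Q{\left(t,h \right)} = \frac{-3 + h}{3 \left(-7 + t\right)}$ ($Q{\left(t,h \right)} = \frac{\left(h - 3\right) \frac{1}{t - 7}}{3} = \frac{\left(-3 + h\right) \frac{1}{-7 + t}}{3} = \frac{\frac{1}{-7 + t} \left(-3 + h\right)}{3} = \frac{-3 + h}{3 \left(-7 + t\right)}$)
$\left(Q^{2}{\left(-1,1 \right)} + m\right) + 3271 = \left(\left(\frac{-3 + 1}{3 \left(-7 - 1\right)}\right)^{2} - 572\right) + 3271 = \left(\left(\frac{1}{3} \frac{1}{-8} \left(-2\right)\right)^{2} - 572\right) + 3271 = \left(\left(\frac{1}{3} \left(- \frac{1}{8}\right) \left(-2\right)\right)^{2} - 572\right) + 3271 = \left(\left(\frac{1}{12}\right)^{2} - 572\right) + 3271 = \left(\frac{1}{144} - 572\right) + 3271 = - \frac{82367}{144} + 3271 = \frac{388657}{144}$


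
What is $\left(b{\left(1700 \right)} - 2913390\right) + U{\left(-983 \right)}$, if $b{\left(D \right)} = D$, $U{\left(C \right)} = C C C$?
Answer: $-952773777$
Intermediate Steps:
$U{\left(C \right)} = C^{3}$ ($U{\left(C \right)} = C^{2} C = C^{3}$)
$\left(b{\left(1700 \right)} - 2913390\right) + U{\left(-983 \right)} = \left(1700 - 2913390\right) + \left(-983\right)^{3} = -2911690 - 949862087 = -952773777$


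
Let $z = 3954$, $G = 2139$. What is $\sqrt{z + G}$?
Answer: $3 \sqrt{677} \approx 78.058$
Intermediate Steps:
$\sqrt{z + G} = \sqrt{3954 + 2139} = \sqrt{6093} = 3 \sqrt{677}$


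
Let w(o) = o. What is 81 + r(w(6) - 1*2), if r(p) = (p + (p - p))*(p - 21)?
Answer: 13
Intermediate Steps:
r(p) = p*(-21 + p) (r(p) = (p + 0)*(-21 + p) = p*(-21 + p))
81 + r(w(6) - 1*2) = 81 + (6 - 1*2)*(-21 + (6 - 1*2)) = 81 + (6 - 2)*(-21 + (6 - 2)) = 81 + 4*(-21 + 4) = 81 + 4*(-17) = 81 - 68 = 13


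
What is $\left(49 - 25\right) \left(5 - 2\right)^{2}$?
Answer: $216$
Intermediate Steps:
$\left(49 - 25\right) \left(5 - 2\right)^{2} = 24 \cdot 3^{2} = 24 \cdot 9 = 216$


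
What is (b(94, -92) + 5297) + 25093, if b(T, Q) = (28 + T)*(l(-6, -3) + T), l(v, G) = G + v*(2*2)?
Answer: 38564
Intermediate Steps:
l(v, G) = G + 4*v (l(v, G) = G + v*4 = G + 4*v)
b(T, Q) = (-27 + T)*(28 + T) (b(T, Q) = (28 + T)*((-3 + 4*(-6)) + T) = (28 + T)*((-3 - 24) + T) = (28 + T)*(-27 + T) = (-27 + T)*(28 + T))
(b(94, -92) + 5297) + 25093 = ((-756 + 94 + 94²) + 5297) + 25093 = ((-756 + 94 + 8836) + 5297) + 25093 = (8174 + 5297) + 25093 = 13471 + 25093 = 38564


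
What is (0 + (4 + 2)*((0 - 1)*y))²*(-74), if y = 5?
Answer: -66600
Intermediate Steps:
(0 + (4 + 2)*((0 - 1)*y))²*(-74) = (0 + (4 + 2)*((0 - 1)*5))²*(-74) = (0 + 6*(-1*5))²*(-74) = (0 + 6*(-5))²*(-74) = (0 - 30)²*(-74) = (-30)²*(-74) = 900*(-74) = -66600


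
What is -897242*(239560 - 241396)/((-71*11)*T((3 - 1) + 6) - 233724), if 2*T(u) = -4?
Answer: -823668156/116081 ≈ -7095.6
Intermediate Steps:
T(u) = -2 (T(u) = (½)*(-4) = -2)
-897242*(239560 - 241396)/((-71*11)*T((3 - 1) + 6) - 233724) = -897242*(239560 - 241396)/(-71*11*(-2) - 233724) = -897242*(-1836/(-781*(-2) - 233724)) = -897242*(-1836/(1562 - 233724)) = -897242/((-232162*(-1/1836))) = -897242/116081/918 = -897242*918/116081 = -823668156/116081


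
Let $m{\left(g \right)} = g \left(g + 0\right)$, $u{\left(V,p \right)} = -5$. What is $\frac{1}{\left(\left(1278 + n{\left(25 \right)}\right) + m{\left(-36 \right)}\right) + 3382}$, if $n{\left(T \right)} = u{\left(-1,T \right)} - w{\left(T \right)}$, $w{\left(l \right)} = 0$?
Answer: $\frac{1}{5951} \approx 0.00016804$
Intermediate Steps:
$n{\left(T \right)} = -5$ ($n{\left(T \right)} = -5 - 0 = -5 + 0 = -5$)
$m{\left(g \right)} = g^{2}$ ($m{\left(g \right)} = g g = g^{2}$)
$\frac{1}{\left(\left(1278 + n{\left(25 \right)}\right) + m{\left(-36 \right)}\right) + 3382} = \frac{1}{\left(\left(1278 - 5\right) + \left(-36\right)^{2}\right) + 3382} = \frac{1}{\left(1273 + 1296\right) + 3382} = \frac{1}{2569 + 3382} = \frac{1}{5951}$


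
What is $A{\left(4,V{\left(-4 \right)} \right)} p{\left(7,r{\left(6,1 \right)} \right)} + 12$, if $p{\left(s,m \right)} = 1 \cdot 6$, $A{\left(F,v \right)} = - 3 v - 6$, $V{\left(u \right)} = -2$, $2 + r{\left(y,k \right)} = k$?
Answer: $12$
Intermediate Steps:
$r{\left(y,k \right)} = -2 + k$
$A{\left(F,v \right)} = -6 - 3 v$
$p{\left(s,m \right)} = 6$
$A{\left(4,V{\left(-4 \right)} \right)} p{\left(7,r{\left(6,1 \right)} \right)} + 12 = \left(-6 - -6\right) 6 + 12 = \left(-6 + 6\right) 6 + 12 = 0 \cdot 6 + 12 = 0 + 12 = 12$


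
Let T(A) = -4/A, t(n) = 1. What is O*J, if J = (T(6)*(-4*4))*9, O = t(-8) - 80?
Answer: -7584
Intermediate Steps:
O = -79 (O = 1 - 80 = -79)
J = 96 (J = ((-4/6)*(-4*4))*9 = (-4*⅙*(-16))*9 = -⅔*(-16)*9 = (32/3)*9 = 96)
O*J = -79*96 = -7584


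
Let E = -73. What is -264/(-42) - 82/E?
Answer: 3786/511 ≈ 7.4090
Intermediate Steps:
-264/(-42) - 82/E = -264/(-42) - 82/(-73) = -264*(-1/42) - 82*(-1/73) = 44/7 + 82/73 = 3786/511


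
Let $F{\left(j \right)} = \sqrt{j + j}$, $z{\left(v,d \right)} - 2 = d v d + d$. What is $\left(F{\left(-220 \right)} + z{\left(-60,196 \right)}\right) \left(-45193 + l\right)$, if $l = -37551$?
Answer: $190705226928 - 165488 i \sqrt{110} \approx 1.9071 \cdot 10^{11} - 1.7357 \cdot 10^{6} i$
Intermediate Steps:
$z{\left(v,d \right)} = 2 + d + v d^{2}$ ($z{\left(v,d \right)} = 2 + \left(d v d + d\right) = 2 + \left(v d^{2} + d\right) = 2 + \left(d + v d^{2}\right) = 2 + d + v d^{2}$)
$F{\left(j \right)} = \sqrt{2} \sqrt{j}$ ($F{\left(j \right)} = \sqrt{2 j} = \sqrt{2} \sqrt{j}$)
$\left(F{\left(-220 \right)} + z{\left(-60,196 \right)}\right) \left(-45193 + l\right) = \left(\sqrt{2} \sqrt{-220} + \left(2 + 196 - 60 \cdot 196^{2}\right)\right) \left(-45193 - 37551\right) = \left(\sqrt{2} \cdot 2 i \sqrt{55} + \left(2 + 196 - 2304960\right)\right) \left(-82744\right) = \left(2 i \sqrt{110} + \left(2 + 196 - 2304960\right)\right) \left(-82744\right) = \left(2 i \sqrt{110} - 2304762\right) \left(-82744\right) = \left(-2304762 + 2 i \sqrt{110}\right) \left(-82744\right) = 190705226928 - 165488 i \sqrt{110}$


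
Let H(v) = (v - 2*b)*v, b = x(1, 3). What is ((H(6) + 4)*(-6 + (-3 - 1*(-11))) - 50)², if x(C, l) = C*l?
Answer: 1764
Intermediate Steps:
b = 3 (b = 1*3 = 3)
H(v) = v*(-6 + v) (H(v) = (v - 2*3)*v = (v - 6)*v = (-6 + v)*v = v*(-6 + v))
((H(6) + 4)*(-6 + (-3 - 1*(-11))) - 50)² = ((6*(-6 + 6) + 4)*(-6 + (-3 - 1*(-11))) - 50)² = ((6*0 + 4)*(-6 + (-3 + 11)) - 50)² = ((0 + 4)*(-6 + 8) - 50)² = (4*2 - 50)² = (8 - 50)² = (-42)² = 1764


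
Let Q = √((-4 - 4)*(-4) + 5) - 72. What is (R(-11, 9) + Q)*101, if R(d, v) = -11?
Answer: -8383 + 101*√37 ≈ -7768.6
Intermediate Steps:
Q = -72 + √37 (Q = √(-8*(-4) + 5) - 72 = √(32 + 5) - 72 = √37 - 72 = -72 + √37 ≈ -65.917)
(R(-11, 9) + Q)*101 = (-11 + (-72 + √37))*101 = (-83 + √37)*101 = -8383 + 101*√37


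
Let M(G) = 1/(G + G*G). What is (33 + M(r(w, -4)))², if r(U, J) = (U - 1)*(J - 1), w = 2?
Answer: 436921/400 ≈ 1092.3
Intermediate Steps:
r(U, J) = (-1 + J)*(-1 + U) (r(U, J) = (-1 + U)*(-1 + J) = (-1 + J)*(-1 + U))
M(G) = 1/(G + G²)
(33 + M(r(w, -4)))² = (33 + 1/((1 - 1*(-4) - 1*2 - 4*2)*(1 + (1 - 1*(-4) - 1*2 - 4*2))))² = (33 + 1/((1 + 4 - 2 - 8)*(1 + (1 + 4 - 2 - 8))))² = (33 + 1/((-5)*(1 - 5)))² = (33 - ⅕/(-4))² = (33 - ⅕*(-¼))² = (33 + 1/20)² = (661/20)² = 436921/400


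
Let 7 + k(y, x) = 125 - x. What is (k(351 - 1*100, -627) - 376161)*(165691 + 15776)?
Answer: -68125615272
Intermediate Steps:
k(y, x) = 118 - x (k(y, x) = -7 + (125 - x) = 118 - x)
(k(351 - 1*100, -627) - 376161)*(165691 + 15776) = ((118 - 1*(-627)) - 376161)*(165691 + 15776) = ((118 + 627) - 376161)*181467 = (745 - 376161)*181467 = -375416*181467 = -68125615272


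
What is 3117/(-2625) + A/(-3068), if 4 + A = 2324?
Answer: -1304413/671125 ≈ -1.9436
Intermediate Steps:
A = 2320 (A = -4 + 2324 = 2320)
3117/(-2625) + A/(-3068) = 3117/(-2625) + 2320/(-3068) = 3117*(-1/2625) + 2320*(-1/3068) = -1039/875 - 580/767 = -1304413/671125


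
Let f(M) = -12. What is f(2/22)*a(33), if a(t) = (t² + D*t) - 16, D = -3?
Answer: -11688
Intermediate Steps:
a(t) = -16 + t² - 3*t (a(t) = (t² - 3*t) - 16 = -16 + t² - 3*t)
f(2/22)*a(33) = -12*(-16 + 33² - 3*33) = -12*(-16 + 1089 - 99) = -12*974 = -11688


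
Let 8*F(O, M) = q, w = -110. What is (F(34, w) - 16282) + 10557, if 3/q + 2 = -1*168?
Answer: -7786003/1360 ≈ -5725.0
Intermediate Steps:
q = -3/170 (q = 3/(-2 - 1*168) = 3/(-2 - 168) = 3/(-170) = 3*(-1/170) = -3/170 ≈ -0.017647)
F(O, M) = -3/1360 (F(O, M) = (⅛)*(-3/170) = -3/1360)
(F(34, w) - 16282) + 10557 = (-3/1360 - 16282) + 10557 = -22143523/1360 + 10557 = -7786003/1360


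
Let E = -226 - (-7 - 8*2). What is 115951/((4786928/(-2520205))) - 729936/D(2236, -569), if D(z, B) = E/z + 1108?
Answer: -731725862808467663/11858584930480 ≈ -61704.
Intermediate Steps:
E = -203 (E = -226 - (-7 - 16) = -226 - 1*(-23) = -226 + 23 = -203)
D(z, B) = 1108 - 203/z (D(z, B) = -203/z + 1108 = 1108 - 203/z)
115951/((4786928/(-2520205))) - 729936/D(2236, -569) = 115951/((4786928/(-2520205))) - 729936/(1108 - 203/2236) = 115951/((4786928*(-1/2520205))) - 729936/(1108 - 203*1/2236) = 115951/(-4786928/2520205) - 729936/(1108 - 203/2236) = 115951*(-2520205/4786928) - 729936/2477285/2236 = -292220289955/4786928 - 729936*2236/2477285 = -292220289955/4786928 - 1632136896/2477285 = -731725862808467663/11858584930480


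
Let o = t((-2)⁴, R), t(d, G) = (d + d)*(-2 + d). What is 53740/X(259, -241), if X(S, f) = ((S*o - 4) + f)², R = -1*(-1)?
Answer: 53740/13406629369 ≈ 4.0085e-6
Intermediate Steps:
R = 1
t(d, G) = 2*d*(-2 + d) (t(d, G) = (2*d)*(-2 + d) = 2*d*(-2 + d))
o = 448 (o = 2*(-2)⁴*(-2 + (-2)⁴) = 2*16*(-2 + 16) = 2*16*14 = 448)
X(S, f) = (-4 + f + 448*S)² (X(S, f) = ((S*448 - 4) + f)² = ((448*S - 4) + f)² = ((-4 + 448*S) + f)² = (-4 + f + 448*S)²)
53740/X(259, -241) = 53740/((-4 - 241 + 448*259)²) = 53740/((-4 - 241 + 116032)²) = 53740/(115787²) = 53740/13406629369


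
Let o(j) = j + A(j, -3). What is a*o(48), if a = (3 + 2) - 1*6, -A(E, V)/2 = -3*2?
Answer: -60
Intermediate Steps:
A(E, V) = 12 (A(E, V) = -(-6)*2 = -2*(-6) = 12)
a = -1 (a = 5 - 6 = -1)
o(j) = 12 + j (o(j) = j + 12 = 12 + j)
a*o(48) = -(12 + 48) = -1*60 = -60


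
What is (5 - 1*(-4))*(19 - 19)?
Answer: 0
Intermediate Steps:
(5 - 1*(-4))*(19 - 19) = (5 + 4)*0 = 9*0 = 0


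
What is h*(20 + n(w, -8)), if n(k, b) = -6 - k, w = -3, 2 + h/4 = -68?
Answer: -4760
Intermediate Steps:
h = -280 (h = -8 + 4*(-68) = -8 - 272 = -280)
h*(20 + n(w, -8)) = -280*(20 + (-6 - 1*(-3))) = -280*(20 + (-6 + 3)) = -280*(20 - 3) = -280*17 = -4760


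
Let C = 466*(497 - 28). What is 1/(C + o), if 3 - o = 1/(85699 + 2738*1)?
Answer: 88437/19328525408 ≈ 4.5755e-6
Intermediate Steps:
C = 218554 (C = 466*469 = 218554)
o = 265310/88437 (o = 3 - 1/(85699 + 2738*1) = 3 - 1/(85699 + 2738) = 3 - 1/88437 = 265310/88437 ≈ 3.0000)
1/(C + o) = 1/(218554 + 265310/88437) = 1/(19328525408/88437) = 88437/19328525408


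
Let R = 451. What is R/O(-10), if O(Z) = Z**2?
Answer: 451/100 ≈ 4.5100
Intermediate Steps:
R/O(-10) = 451/((-10)**2) = 451/100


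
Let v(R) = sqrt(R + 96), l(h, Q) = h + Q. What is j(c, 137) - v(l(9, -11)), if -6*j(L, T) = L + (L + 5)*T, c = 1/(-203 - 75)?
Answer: -47573/417 - sqrt(94) ≈ -123.78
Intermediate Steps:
l(h, Q) = Q + h
c = -1/278 (c = 1/(-278) = -1/278 ≈ -0.0035971)
j(L, T) = -L/6 - T*(5 + L)/6 (j(L, T) = -(L + (L + 5)*T)/6 = -(L + (5 + L)*T)/6 = -(L + T*(5 + L))/6 = -L/6 - T*(5 + L)/6)
v(R) = sqrt(96 + R)
j(c, 137) - v(l(9, -11)) = (-5/6*137 - 1/6*(-1/278) - 1/6*(-1/278)*137) - sqrt(96 + (-11 + 9)) = (-685/6 + 1/1668 + 137/1668) - sqrt(96 - 2) = -47573/417 - sqrt(94)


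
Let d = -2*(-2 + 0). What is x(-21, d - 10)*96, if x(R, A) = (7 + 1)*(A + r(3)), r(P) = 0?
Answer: -4608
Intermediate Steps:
d = 4 (d = -2*(-2) = 4)
x(R, A) = 8*A (x(R, A) = (7 + 1)*(A + 0) = 8*A)
x(-21, d - 10)*96 = (8*(4 - 10))*96 = (8*(-6))*96 = -48*96 = -4608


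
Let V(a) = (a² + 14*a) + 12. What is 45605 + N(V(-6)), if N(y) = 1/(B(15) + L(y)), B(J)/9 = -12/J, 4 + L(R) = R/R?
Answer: 2325850/51 ≈ 45605.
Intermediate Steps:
L(R) = -3 (L(R) = -4 + R/R = -4 + 1 = -3)
B(J) = -108/J (B(J) = 9*(-12/J) = -108/J)
V(a) = 12 + a² + 14*a
N(y) = -5/51 (N(y) = 1/(-108/15 - 3) = 1/(-108*1/15 - 3) = 1/(-36/5 - 3) = 1/(-51/5) = -5/51)
45605 + N(V(-6)) = 45605 - 5/51 = 2325850/51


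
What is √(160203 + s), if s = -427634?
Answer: I*√267431 ≈ 517.14*I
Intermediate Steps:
√(160203 + s) = √(160203 - 427634) = √(-267431) = I*√267431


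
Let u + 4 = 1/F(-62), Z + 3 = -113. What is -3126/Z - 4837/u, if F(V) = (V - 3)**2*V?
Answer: 75126737663/60772458 ≈ 1236.2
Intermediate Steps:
Z = -116 (Z = -3 - 113 = -116)
F(V) = V*(-3 + V)**2 (F(V) = (-3 + V)**2*V = V*(-3 + V)**2)
u = -1047801/261950 (u = -4 + 1/(-62*(-3 - 62)**2) = -4 + 1/(-62*(-65)**2) = -4 + 1/(-62*4225) = -4 + 1/(-261950) = -4 - 1/261950 = -1047801/261950 ≈ -4.0000)
-3126/Z - 4837/u = -3126/(-116) - 4837/(-1047801/261950) = -3126*(-1/116) - 4837*(-261950/1047801) = 1563/58 + 1267052150/1047801 = 75126737663/60772458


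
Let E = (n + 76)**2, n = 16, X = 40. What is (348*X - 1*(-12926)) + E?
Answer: 35310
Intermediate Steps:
E = 8464 (E = (16 + 76)**2 = 92**2 = 8464)
(348*X - 1*(-12926)) + E = (348*40 - 1*(-12926)) + 8464 = (13920 + 12926) + 8464 = 26846 + 8464 = 35310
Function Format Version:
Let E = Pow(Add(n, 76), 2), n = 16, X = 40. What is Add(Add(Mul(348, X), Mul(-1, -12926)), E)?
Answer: 35310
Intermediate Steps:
E = 8464 (E = Pow(Add(16, 76), 2) = Pow(92, 2) = 8464)
Add(Add(Mul(348, X), Mul(-1, -12926)), E) = Add(Add(Mul(348, 40), Mul(-1, -12926)), 8464) = Add(Add(13920, 12926), 8464) = Add(26846, 8464) = 35310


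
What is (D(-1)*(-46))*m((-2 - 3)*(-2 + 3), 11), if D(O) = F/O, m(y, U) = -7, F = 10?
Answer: -3220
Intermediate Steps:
D(O) = 10/O
(D(-1)*(-46))*m((-2 - 3)*(-2 + 3), 11) = ((10/(-1))*(-46))*(-7) = ((10*(-1))*(-46))*(-7) = -10*(-46)*(-7) = 460*(-7) = -3220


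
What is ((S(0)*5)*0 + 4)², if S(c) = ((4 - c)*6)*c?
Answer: 16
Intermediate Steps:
S(c) = c*(24 - 6*c) (S(c) = (24 - 6*c)*c = c*(24 - 6*c))
((S(0)*5)*0 + 4)² = (((6*0*(4 - 1*0))*5)*0 + 4)² = (((6*0*(4 + 0))*5)*0 + 4)² = (((6*0*4)*5)*0 + 4)² = ((0*5)*0 + 4)² = (0*0 + 4)² = (0 + 4)² = 4² = 16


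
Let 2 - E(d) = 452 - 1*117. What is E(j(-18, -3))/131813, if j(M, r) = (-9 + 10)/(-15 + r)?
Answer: -333/131813 ≈ -0.0025263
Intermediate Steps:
j(M, r) = 1/(-15 + r)
E(d) = -333 (E(d) = 2 - (452 - 1*117) = 2 - (452 - 117) = 2 - 1*335 = 2 - 335 = -333)
E(j(-18, -3))/131813 = -333/131813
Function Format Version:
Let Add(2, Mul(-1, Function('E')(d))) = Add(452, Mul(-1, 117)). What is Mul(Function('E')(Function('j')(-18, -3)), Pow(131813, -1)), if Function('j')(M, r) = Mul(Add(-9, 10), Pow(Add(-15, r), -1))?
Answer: Rational(-333, 131813) ≈ -0.0025263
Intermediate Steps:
Function('j')(M, r) = Pow(Add(-15, r), -1) (Function('j')(M, r) = Mul(1, Pow(Add(-15, r), -1)) = Pow(Add(-15, r), -1))
Function('E')(d) = -333 (Function('E')(d) = Add(2, Mul(-1, Add(452, Mul(-1, 117)))) = Add(2, Mul(-1, Add(452, -117))) = Add(2, Mul(-1, 335)) = Add(2, -335) = -333)
Mul(Function('E')(Function('j')(-18, -3)), Pow(131813, -1)) = Mul(-333, Pow(131813, -1)) = Mul(-333, Rational(1, 131813)) = Rational(-333, 131813)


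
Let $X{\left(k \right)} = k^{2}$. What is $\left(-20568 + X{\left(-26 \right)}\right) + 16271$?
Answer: $-3621$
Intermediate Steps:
$\left(-20568 + X{\left(-26 \right)}\right) + 16271 = \left(-20568 + \left(-26\right)^{2}\right) + 16271 = \left(-20568 + 676\right) + 16271 = -19892 + 16271 = -3621$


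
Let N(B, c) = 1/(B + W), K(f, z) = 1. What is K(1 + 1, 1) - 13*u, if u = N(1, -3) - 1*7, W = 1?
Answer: 171/2 ≈ 85.500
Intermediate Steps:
N(B, c) = 1/(1 + B) (N(B, c) = 1/(B + 1) = 1/(1 + B))
u = -13/2 (u = 1/(1 + 1) - 1*7 = 1/2 - 7 = ½ - 7 = -13/2 ≈ -6.5000)
K(1 + 1, 1) - 13*u = 1 - 13*(-13/2) = 1 + 169/2 = 171/2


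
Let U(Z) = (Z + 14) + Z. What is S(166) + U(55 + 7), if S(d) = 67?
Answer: 205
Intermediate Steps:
U(Z) = 14 + 2*Z (U(Z) = (14 + Z) + Z = 14 + 2*Z)
S(166) + U(55 + 7) = 67 + (14 + 2*(55 + 7)) = 67 + (14 + 2*62) = 67 + (14 + 124) = 67 + 138 = 205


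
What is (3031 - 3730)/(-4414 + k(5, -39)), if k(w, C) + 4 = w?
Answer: 233/1471 ≈ 0.15840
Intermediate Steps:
k(w, C) = -4 + w
(3031 - 3730)/(-4414 + k(5, -39)) = (3031 - 3730)/(-4414 + (-4 + 5)) = -699/(-4414 + 1) = -699/(-4413) = -699*(-1/4413) = 233/1471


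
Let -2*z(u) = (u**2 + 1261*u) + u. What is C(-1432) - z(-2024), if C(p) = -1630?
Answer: 769514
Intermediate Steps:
z(u) = -631*u - u**2/2 (z(u) = -((u**2 + 1261*u) + u)/2 = -(u**2 + 1262*u)/2 = -631*u - u**2/2)
C(-1432) - z(-2024) = -1630 - (-1)*(-2024)*(1262 - 2024)/2 = -1630 - (-1)*(-2024)*(-762)/2 = -1630 - 1*(-771144) = -1630 + 771144 = 769514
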